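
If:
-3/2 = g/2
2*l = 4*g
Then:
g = -3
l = -6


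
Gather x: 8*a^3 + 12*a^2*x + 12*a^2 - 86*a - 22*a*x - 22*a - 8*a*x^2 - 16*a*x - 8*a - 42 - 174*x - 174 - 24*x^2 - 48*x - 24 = 8*a^3 + 12*a^2 - 116*a + x^2*(-8*a - 24) + x*(12*a^2 - 38*a - 222) - 240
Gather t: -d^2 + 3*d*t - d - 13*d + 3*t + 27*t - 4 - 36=-d^2 - 14*d + t*(3*d + 30) - 40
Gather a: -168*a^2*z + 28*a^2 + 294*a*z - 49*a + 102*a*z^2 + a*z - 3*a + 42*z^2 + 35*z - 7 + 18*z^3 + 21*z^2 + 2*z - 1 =a^2*(28 - 168*z) + a*(102*z^2 + 295*z - 52) + 18*z^3 + 63*z^2 + 37*z - 8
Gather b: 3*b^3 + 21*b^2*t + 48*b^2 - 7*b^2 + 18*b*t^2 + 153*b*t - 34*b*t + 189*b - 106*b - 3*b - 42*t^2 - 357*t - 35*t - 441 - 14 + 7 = 3*b^3 + b^2*(21*t + 41) + b*(18*t^2 + 119*t + 80) - 42*t^2 - 392*t - 448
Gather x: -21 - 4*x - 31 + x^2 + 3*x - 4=x^2 - x - 56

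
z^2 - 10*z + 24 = (z - 6)*(z - 4)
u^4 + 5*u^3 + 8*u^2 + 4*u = u*(u + 1)*(u + 2)^2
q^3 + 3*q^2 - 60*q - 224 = (q - 8)*(q + 4)*(q + 7)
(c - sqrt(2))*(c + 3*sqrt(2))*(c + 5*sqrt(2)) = c^3 + 7*sqrt(2)*c^2 + 14*c - 30*sqrt(2)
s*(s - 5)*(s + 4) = s^3 - s^2 - 20*s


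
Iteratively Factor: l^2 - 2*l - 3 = (l - 3)*(l + 1)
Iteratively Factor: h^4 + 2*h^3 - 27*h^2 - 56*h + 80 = (h + 4)*(h^3 - 2*h^2 - 19*h + 20) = (h + 4)^2*(h^2 - 6*h + 5) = (h - 5)*(h + 4)^2*(h - 1)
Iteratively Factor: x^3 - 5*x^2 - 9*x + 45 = (x + 3)*(x^2 - 8*x + 15) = (x - 3)*(x + 3)*(x - 5)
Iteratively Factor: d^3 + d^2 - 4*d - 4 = (d + 1)*(d^2 - 4) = (d - 2)*(d + 1)*(d + 2)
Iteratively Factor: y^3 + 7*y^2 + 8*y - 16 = (y + 4)*(y^2 + 3*y - 4) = (y + 4)^2*(y - 1)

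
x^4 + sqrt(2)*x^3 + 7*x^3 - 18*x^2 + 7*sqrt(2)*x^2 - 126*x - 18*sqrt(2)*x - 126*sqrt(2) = (x + 7)*(x - 3*sqrt(2))*(x + sqrt(2))*(x + 3*sqrt(2))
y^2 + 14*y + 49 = (y + 7)^2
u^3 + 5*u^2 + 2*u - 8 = (u - 1)*(u + 2)*(u + 4)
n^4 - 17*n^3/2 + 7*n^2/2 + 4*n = n*(n - 8)*(n - 1)*(n + 1/2)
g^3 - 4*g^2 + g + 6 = (g - 3)*(g - 2)*(g + 1)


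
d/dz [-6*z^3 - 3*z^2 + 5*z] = -18*z^2 - 6*z + 5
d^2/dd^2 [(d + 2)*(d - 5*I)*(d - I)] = 6*d + 4 - 12*I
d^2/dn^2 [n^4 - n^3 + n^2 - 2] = 12*n^2 - 6*n + 2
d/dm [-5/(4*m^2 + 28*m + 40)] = 5*(2*m + 7)/(4*(m^2 + 7*m + 10)^2)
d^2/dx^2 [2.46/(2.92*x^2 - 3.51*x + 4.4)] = (-41.949888*x^2 + 50.426064*x + 2.46*(5.84*x - 3.51)*(11.68*x - 7.02) - 63.21216)/(2.92*x^2 - 3.51*x + 4.4)^3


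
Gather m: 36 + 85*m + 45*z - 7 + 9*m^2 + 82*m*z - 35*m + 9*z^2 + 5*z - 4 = 9*m^2 + m*(82*z + 50) + 9*z^2 + 50*z + 25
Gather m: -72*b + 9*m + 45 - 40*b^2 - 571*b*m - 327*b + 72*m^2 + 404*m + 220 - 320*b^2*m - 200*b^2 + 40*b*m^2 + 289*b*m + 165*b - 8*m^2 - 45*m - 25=-240*b^2 - 234*b + m^2*(40*b + 64) + m*(-320*b^2 - 282*b + 368) + 240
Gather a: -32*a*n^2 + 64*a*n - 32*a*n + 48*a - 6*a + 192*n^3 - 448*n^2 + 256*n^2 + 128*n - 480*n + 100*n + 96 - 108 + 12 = a*(-32*n^2 + 32*n + 42) + 192*n^3 - 192*n^2 - 252*n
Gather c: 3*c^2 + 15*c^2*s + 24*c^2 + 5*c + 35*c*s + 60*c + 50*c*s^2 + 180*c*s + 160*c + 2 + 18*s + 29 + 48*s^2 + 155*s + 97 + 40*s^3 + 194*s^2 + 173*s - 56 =c^2*(15*s + 27) + c*(50*s^2 + 215*s + 225) + 40*s^3 + 242*s^2 + 346*s + 72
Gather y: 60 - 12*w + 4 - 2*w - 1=63 - 14*w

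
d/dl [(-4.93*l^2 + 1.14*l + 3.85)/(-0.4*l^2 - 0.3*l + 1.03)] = (1.935*l^2 - 7.0758*l + 2.3292)/(0.16*l^4 + 0.24*l^3 - 0.734*l^2 - 0.618*l + 1.0609)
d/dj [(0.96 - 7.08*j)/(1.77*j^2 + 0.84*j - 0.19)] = (12.5316*j^2 - 3.3984*j + 0.5388)/(3.1329*j^4 + 2.9736*j^3 + 0.0329999999999999*j^2 - 0.3192*j + 0.0361)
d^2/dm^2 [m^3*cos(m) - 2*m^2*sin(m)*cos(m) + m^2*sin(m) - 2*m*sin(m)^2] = -m^3*cos(m) - 7*m^2*sin(m) + 4*m^2*sin(2*m) + 10*m*cos(m) - 12*m*cos(2*m) + 2*sin(m) - 6*sin(2*m)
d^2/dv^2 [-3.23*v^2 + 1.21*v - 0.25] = -6.46000000000000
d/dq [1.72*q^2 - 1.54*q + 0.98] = 3.44*q - 1.54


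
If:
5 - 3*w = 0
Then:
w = 5/3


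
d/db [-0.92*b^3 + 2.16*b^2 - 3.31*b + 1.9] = -2.76*b^2 + 4.32*b - 3.31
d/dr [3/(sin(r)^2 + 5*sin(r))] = -3*(2*sin(r) + 5)*cos(r)/((sin(r) + 5)^2*sin(r)^2)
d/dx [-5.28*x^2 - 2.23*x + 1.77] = -10.56*x - 2.23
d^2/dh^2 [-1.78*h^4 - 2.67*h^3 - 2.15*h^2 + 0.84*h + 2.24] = -21.36*h^2 - 16.02*h - 4.3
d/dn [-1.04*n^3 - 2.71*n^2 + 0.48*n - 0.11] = -3.12*n^2 - 5.42*n + 0.48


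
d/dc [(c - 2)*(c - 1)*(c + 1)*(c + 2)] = 4*c^3 - 10*c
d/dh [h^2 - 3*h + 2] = 2*h - 3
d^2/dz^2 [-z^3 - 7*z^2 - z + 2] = -6*z - 14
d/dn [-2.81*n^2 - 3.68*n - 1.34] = -5.62*n - 3.68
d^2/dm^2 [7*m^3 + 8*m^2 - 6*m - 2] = 42*m + 16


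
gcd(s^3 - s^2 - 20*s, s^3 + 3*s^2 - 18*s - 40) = 1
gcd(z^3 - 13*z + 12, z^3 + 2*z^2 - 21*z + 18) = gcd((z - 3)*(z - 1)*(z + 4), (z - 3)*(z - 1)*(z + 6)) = z^2 - 4*z + 3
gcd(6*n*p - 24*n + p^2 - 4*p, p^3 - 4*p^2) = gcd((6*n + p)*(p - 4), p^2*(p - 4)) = p - 4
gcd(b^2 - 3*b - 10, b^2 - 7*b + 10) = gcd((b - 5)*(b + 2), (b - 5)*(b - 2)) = b - 5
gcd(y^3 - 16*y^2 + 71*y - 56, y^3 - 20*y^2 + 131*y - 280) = y^2 - 15*y + 56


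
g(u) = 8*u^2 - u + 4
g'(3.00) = 47.00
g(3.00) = 73.00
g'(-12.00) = -193.00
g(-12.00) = 1168.00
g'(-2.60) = -42.60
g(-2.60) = 60.68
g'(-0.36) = -6.76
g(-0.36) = 5.40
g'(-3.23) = -52.68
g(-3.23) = 90.69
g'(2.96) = 46.36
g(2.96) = 71.13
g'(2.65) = 41.40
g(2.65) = 57.53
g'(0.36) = 4.76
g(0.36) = 4.68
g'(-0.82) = -14.12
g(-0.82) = 10.20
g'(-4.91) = -79.56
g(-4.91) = 201.77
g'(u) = 16*u - 1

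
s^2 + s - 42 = (s - 6)*(s + 7)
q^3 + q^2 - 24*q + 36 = (q - 3)*(q - 2)*(q + 6)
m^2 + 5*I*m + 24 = (m - 3*I)*(m + 8*I)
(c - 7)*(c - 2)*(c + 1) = c^3 - 8*c^2 + 5*c + 14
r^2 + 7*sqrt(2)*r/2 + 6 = (r + 3*sqrt(2)/2)*(r + 2*sqrt(2))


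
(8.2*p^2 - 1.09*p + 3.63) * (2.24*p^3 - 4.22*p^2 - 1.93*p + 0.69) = 18.368*p^5 - 37.0456*p^4 - 3.095*p^3 - 7.5569*p^2 - 7.758*p + 2.5047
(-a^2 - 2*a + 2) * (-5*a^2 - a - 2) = 5*a^4 + 11*a^3 - 6*a^2 + 2*a - 4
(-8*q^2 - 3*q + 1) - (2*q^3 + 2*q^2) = -2*q^3 - 10*q^2 - 3*q + 1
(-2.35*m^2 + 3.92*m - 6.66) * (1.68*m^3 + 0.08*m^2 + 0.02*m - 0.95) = -3.948*m^5 + 6.3976*m^4 - 10.9222*m^3 + 1.7781*m^2 - 3.8572*m + 6.327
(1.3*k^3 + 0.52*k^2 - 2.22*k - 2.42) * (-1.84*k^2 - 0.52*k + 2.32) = -2.392*k^5 - 1.6328*k^4 + 6.8304*k^3 + 6.8136*k^2 - 3.892*k - 5.6144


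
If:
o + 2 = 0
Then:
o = -2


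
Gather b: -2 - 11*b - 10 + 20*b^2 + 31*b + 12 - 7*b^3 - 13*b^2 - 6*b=-7*b^3 + 7*b^2 + 14*b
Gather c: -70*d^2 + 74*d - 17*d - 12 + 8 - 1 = -70*d^2 + 57*d - 5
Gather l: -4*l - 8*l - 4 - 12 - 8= -12*l - 24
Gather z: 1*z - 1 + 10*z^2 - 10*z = 10*z^2 - 9*z - 1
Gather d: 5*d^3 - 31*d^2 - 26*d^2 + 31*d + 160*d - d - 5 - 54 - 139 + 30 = 5*d^3 - 57*d^2 + 190*d - 168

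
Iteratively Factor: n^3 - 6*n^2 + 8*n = (n - 2)*(n^2 - 4*n) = (n - 4)*(n - 2)*(n)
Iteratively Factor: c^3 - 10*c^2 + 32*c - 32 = (c - 4)*(c^2 - 6*c + 8) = (c - 4)^2*(c - 2)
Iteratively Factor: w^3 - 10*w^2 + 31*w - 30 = (w - 2)*(w^2 - 8*w + 15) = (w - 5)*(w - 2)*(w - 3)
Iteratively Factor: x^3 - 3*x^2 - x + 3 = (x - 1)*(x^2 - 2*x - 3) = (x - 1)*(x + 1)*(x - 3)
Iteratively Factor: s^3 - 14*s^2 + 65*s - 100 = (s - 5)*(s^2 - 9*s + 20) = (s - 5)*(s - 4)*(s - 5)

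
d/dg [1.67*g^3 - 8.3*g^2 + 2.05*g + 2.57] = 5.01*g^2 - 16.6*g + 2.05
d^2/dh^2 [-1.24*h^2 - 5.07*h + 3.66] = -2.48000000000000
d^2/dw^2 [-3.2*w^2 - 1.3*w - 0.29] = -6.40000000000000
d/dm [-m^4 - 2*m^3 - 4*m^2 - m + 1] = -4*m^3 - 6*m^2 - 8*m - 1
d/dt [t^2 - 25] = 2*t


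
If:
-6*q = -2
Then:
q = 1/3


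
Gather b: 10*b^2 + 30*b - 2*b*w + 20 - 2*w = 10*b^2 + b*(30 - 2*w) - 2*w + 20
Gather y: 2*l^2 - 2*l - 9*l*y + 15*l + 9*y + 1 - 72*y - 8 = 2*l^2 + 13*l + y*(-9*l - 63) - 7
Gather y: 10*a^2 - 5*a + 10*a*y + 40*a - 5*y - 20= 10*a^2 + 35*a + y*(10*a - 5) - 20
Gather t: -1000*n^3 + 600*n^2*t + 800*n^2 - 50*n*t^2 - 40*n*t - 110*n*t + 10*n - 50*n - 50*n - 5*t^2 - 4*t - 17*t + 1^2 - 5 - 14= -1000*n^3 + 800*n^2 - 90*n + t^2*(-50*n - 5) + t*(600*n^2 - 150*n - 21) - 18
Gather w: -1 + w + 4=w + 3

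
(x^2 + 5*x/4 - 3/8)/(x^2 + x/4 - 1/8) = (2*x + 3)/(2*x + 1)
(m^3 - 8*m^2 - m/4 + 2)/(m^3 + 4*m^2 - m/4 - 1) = (m - 8)/(m + 4)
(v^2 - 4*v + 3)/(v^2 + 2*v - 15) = (v - 1)/(v + 5)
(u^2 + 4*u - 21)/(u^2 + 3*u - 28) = (u - 3)/(u - 4)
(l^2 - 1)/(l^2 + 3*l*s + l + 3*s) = (l - 1)/(l + 3*s)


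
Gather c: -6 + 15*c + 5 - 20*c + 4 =3 - 5*c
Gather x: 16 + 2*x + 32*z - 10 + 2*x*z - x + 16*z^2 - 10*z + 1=x*(2*z + 1) + 16*z^2 + 22*z + 7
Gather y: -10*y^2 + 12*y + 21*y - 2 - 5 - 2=-10*y^2 + 33*y - 9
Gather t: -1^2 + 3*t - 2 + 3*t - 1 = 6*t - 4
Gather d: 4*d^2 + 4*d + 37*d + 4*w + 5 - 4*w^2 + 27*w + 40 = 4*d^2 + 41*d - 4*w^2 + 31*w + 45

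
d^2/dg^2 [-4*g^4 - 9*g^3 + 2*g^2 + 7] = -48*g^2 - 54*g + 4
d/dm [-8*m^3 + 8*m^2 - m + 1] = -24*m^2 + 16*m - 1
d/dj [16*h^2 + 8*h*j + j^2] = 8*h + 2*j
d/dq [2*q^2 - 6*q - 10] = 4*q - 6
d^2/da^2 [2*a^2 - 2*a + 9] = 4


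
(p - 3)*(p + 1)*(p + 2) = p^3 - 7*p - 6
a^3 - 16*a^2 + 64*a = a*(a - 8)^2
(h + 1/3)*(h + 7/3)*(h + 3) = h^3 + 17*h^2/3 + 79*h/9 + 7/3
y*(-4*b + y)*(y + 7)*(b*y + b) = -4*b^2*y^3 - 32*b^2*y^2 - 28*b^2*y + b*y^4 + 8*b*y^3 + 7*b*y^2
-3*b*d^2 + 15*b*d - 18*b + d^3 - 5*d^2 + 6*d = (-3*b + d)*(d - 3)*(d - 2)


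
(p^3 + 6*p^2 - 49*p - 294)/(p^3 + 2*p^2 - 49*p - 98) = (p + 6)/(p + 2)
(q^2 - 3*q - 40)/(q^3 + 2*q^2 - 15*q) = (q - 8)/(q*(q - 3))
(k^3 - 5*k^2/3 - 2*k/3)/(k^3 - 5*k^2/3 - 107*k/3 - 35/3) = k*(k - 2)/(k^2 - 2*k - 35)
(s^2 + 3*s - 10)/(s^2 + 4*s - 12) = (s + 5)/(s + 6)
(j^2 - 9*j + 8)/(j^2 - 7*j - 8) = (j - 1)/(j + 1)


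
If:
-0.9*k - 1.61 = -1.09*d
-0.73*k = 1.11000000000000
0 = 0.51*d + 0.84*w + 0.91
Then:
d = 0.22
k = -1.52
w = -1.22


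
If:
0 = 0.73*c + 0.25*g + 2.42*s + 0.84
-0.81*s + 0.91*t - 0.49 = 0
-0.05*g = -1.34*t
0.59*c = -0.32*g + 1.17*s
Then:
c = -43.72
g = 92.58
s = 3.28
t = 3.45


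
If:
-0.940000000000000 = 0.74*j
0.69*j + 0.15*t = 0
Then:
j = -1.27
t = 5.84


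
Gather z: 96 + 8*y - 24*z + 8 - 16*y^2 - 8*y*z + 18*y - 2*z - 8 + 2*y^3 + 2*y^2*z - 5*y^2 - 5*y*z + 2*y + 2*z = 2*y^3 - 21*y^2 + 28*y + z*(2*y^2 - 13*y - 24) + 96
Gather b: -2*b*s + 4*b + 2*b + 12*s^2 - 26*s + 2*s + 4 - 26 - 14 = b*(6 - 2*s) + 12*s^2 - 24*s - 36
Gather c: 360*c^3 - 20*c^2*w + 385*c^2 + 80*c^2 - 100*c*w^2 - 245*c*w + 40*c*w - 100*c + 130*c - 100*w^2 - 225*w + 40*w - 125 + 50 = 360*c^3 + c^2*(465 - 20*w) + c*(-100*w^2 - 205*w + 30) - 100*w^2 - 185*w - 75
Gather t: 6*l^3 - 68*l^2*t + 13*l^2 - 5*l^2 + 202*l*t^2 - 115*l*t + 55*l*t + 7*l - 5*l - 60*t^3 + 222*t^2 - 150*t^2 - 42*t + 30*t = 6*l^3 + 8*l^2 + 2*l - 60*t^3 + t^2*(202*l + 72) + t*(-68*l^2 - 60*l - 12)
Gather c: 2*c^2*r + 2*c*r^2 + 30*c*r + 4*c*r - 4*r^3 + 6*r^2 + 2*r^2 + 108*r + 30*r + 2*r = 2*c^2*r + c*(2*r^2 + 34*r) - 4*r^3 + 8*r^2 + 140*r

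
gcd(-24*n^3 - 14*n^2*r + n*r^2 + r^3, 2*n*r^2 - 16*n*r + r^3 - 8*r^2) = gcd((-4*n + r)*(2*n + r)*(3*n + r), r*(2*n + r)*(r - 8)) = 2*n + r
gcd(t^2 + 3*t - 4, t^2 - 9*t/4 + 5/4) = t - 1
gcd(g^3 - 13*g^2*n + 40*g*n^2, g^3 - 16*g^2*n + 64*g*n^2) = g^2 - 8*g*n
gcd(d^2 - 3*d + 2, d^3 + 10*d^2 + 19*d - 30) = d - 1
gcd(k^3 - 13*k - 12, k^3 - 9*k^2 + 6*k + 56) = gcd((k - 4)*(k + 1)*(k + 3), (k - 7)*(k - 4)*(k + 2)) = k - 4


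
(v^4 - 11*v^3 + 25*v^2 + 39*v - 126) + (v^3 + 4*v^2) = v^4 - 10*v^3 + 29*v^2 + 39*v - 126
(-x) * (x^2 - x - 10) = -x^3 + x^2 + 10*x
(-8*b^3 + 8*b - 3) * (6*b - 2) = -48*b^4 + 16*b^3 + 48*b^2 - 34*b + 6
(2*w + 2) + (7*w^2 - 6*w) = 7*w^2 - 4*w + 2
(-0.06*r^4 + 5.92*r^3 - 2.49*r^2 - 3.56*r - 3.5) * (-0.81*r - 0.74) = 0.0486*r^5 - 4.7508*r^4 - 2.3639*r^3 + 4.7262*r^2 + 5.4694*r + 2.59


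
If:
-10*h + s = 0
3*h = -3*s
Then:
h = 0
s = 0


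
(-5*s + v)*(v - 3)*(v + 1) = -5*s*v^2 + 10*s*v + 15*s + v^3 - 2*v^2 - 3*v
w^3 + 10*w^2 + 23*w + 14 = (w + 1)*(w + 2)*(w + 7)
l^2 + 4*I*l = l*(l + 4*I)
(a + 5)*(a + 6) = a^2 + 11*a + 30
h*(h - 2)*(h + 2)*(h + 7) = h^4 + 7*h^3 - 4*h^2 - 28*h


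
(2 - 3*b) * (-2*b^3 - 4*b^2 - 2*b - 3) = 6*b^4 + 8*b^3 - 2*b^2 + 5*b - 6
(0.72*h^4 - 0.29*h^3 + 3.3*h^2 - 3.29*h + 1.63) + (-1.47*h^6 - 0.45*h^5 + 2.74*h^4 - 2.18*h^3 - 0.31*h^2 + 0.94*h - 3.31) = -1.47*h^6 - 0.45*h^5 + 3.46*h^4 - 2.47*h^3 + 2.99*h^2 - 2.35*h - 1.68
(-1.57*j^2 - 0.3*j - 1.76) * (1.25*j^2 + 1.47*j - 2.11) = -1.9625*j^4 - 2.6829*j^3 + 0.6717*j^2 - 1.9542*j + 3.7136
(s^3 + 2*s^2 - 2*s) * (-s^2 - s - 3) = -s^5 - 3*s^4 - 3*s^3 - 4*s^2 + 6*s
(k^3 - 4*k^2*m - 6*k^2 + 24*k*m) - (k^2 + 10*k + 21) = k^3 - 4*k^2*m - 7*k^2 + 24*k*m - 10*k - 21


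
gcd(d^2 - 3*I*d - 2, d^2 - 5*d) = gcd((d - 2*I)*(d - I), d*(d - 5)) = 1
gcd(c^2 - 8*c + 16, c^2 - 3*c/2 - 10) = c - 4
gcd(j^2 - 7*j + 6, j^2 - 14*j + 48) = j - 6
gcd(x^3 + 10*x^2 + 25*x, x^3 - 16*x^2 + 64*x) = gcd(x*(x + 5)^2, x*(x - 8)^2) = x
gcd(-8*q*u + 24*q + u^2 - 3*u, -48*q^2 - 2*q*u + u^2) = 8*q - u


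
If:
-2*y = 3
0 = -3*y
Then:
No Solution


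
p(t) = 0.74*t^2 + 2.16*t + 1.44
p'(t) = 1.48*t + 2.16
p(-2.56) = 0.76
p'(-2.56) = -1.63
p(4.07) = 22.49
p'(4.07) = 8.18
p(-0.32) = 0.82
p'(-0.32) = 1.69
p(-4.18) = 5.34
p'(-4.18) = -4.03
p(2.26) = 10.10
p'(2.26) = 5.50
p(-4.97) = 8.98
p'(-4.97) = -5.20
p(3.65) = 19.18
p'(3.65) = 7.56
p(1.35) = 5.70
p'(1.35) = 4.16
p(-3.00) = 1.62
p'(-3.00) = -2.28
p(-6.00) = 15.12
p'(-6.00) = -6.72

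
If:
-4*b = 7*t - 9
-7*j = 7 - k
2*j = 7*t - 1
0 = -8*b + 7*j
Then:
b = 14/11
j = 16/11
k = 189/11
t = 43/77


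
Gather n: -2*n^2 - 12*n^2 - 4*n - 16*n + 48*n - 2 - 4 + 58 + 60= -14*n^2 + 28*n + 112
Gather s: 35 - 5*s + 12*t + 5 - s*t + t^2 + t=s*(-t - 5) + t^2 + 13*t + 40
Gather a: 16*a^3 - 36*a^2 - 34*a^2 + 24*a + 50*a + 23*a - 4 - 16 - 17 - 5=16*a^3 - 70*a^2 + 97*a - 42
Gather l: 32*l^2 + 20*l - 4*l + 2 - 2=32*l^2 + 16*l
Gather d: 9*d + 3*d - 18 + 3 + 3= 12*d - 12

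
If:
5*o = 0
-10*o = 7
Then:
No Solution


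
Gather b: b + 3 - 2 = b + 1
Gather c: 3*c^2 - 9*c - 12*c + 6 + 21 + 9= 3*c^2 - 21*c + 36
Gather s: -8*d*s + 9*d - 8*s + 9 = 9*d + s*(-8*d - 8) + 9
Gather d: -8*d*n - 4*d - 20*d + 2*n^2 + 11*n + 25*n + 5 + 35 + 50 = d*(-8*n - 24) + 2*n^2 + 36*n + 90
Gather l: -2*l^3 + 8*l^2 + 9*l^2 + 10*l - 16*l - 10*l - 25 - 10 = -2*l^3 + 17*l^2 - 16*l - 35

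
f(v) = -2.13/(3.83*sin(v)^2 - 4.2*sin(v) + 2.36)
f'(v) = -2.13*(-7.66*sin(v)*cos(v) + 4.2*cos(v))/(3.83*sin(v)^2 - 4.2*sin(v) + 2.36)^2 = (16.3158*sin(v) - 8.946)*cos(v)/(3.83*sin(v)^2 - 4.2*sin(v) + 2.36)^2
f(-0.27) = -0.57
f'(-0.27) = -0.91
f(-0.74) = -0.31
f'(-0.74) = -0.31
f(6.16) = -0.73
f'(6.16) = -1.26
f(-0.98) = -0.25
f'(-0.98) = -0.17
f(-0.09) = -0.77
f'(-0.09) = -1.35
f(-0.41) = -0.46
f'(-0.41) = -0.66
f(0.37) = -1.59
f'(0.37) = -1.58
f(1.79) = -1.12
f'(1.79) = -0.42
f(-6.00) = -1.43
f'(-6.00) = -1.91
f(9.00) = -1.66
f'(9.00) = 1.24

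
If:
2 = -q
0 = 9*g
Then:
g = 0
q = -2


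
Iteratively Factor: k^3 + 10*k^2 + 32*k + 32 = (k + 4)*(k^2 + 6*k + 8) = (k + 2)*(k + 4)*(k + 4)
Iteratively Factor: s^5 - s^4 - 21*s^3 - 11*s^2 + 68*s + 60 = (s - 5)*(s^4 + 4*s^3 - s^2 - 16*s - 12) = (s - 5)*(s + 1)*(s^3 + 3*s^2 - 4*s - 12) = (s - 5)*(s - 2)*(s + 1)*(s^2 + 5*s + 6) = (s - 5)*(s - 2)*(s + 1)*(s + 3)*(s + 2)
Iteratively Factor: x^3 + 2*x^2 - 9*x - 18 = (x + 3)*(x^2 - x - 6) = (x - 3)*(x + 3)*(x + 2)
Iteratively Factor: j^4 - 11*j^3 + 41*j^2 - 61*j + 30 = (j - 3)*(j^3 - 8*j^2 + 17*j - 10) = (j - 3)*(j - 2)*(j^2 - 6*j + 5) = (j - 3)*(j - 2)*(j - 1)*(j - 5)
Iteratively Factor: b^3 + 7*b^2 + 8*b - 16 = (b + 4)*(b^2 + 3*b - 4) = (b - 1)*(b + 4)*(b + 4)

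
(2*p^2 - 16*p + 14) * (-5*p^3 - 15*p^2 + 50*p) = -10*p^5 + 50*p^4 + 270*p^3 - 1010*p^2 + 700*p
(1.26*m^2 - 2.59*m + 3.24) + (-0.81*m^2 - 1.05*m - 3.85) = 0.45*m^2 - 3.64*m - 0.61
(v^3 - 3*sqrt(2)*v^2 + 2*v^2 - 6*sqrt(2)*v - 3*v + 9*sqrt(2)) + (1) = v^3 - 3*sqrt(2)*v^2 + 2*v^2 - 6*sqrt(2)*v - 3*v + 1 + 9*sqrt(2)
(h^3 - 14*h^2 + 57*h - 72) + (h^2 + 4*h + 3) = h^3 - 13*h^2 + 61*h - 69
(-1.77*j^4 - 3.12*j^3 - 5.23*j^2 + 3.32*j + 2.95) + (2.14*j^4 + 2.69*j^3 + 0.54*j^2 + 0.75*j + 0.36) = 0.37*j^4 - 0.43*j^3 - 4.69*j^2 + 4.07*j + 3.31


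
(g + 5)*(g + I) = g^2 + 5*g + I*g + 5*I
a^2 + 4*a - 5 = (a - 1)*(a + 5)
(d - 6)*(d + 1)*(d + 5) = d^3 - 31*d - 30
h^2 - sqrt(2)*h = h*(h - sqrt(2))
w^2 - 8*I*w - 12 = (w - 6*I)*(w - 2*I)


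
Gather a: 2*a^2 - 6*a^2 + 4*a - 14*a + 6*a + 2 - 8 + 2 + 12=-4*a^2 - 4*a + 8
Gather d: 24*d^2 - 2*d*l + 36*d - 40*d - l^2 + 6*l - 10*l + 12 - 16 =24*d^2 + d*(-2*l - 4) - l^2 - 4*l - 4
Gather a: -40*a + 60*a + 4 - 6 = 20*a - 2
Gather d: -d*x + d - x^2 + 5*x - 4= d*(1 - x) - x^2 + 5*x - 4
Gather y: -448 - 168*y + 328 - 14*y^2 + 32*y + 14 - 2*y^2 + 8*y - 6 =-16*y^2 - 128*y - 112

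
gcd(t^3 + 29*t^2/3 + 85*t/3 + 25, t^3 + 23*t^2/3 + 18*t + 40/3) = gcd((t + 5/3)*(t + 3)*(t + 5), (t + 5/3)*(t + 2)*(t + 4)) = t + 5/3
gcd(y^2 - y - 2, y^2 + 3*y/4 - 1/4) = y + 1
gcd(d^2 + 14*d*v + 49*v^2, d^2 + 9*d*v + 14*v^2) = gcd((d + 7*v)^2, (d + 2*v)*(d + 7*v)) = d + 7*v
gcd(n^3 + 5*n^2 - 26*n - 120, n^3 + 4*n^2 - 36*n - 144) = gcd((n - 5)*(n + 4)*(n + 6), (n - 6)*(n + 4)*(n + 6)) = n^2 + 10*n + 24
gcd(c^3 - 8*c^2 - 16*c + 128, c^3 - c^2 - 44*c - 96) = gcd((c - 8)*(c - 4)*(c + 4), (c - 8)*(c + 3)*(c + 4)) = c^2 - 4*c - 32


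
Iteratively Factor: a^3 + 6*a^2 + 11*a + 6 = (a + 1)*(a^2 + 5*a + 6) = (a + 1)*(a + 2)*(a + 3)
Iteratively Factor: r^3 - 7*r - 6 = (r + 2)*(r^2 - 2*r - 3) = (r - 3)*(r + 2)*(r + 1)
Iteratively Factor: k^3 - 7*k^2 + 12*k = (k - 3)*(k^2 - 4*k) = k*(k - 3)*(k - 4)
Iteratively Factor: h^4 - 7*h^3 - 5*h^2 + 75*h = (h)*(h^3 - 7*h^2 - 5*h + 75) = h*(h - 5)*(h^2 - 2*h - 15) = h*(h - 5)*(h + 3)*(h - 5)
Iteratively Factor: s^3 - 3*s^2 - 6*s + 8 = (s + 2)*(s^2 - 5*s + 4) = (s - 4)*(s + 2)*(s - 1)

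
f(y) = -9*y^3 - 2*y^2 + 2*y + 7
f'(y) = -27*y^2 - 4*y + 2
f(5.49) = -1531.52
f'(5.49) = -833.74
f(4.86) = -1063.64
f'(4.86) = -655.17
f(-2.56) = 139.77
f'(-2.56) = -164.71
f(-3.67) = 417.60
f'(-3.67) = -346.98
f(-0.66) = 7.40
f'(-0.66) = -7.12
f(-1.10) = 14.36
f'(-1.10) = -26.27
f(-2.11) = 78.42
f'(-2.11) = -109.77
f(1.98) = -66.74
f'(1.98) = -111.77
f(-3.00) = 226.00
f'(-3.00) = -229.00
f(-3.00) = 226.00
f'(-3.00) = -229.00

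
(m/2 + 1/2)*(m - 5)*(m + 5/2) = m^3/2 - 3*m^2/4 - 15*m/2 - 25/4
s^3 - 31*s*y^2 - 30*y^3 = (s - 6*y)*(s + y)*(s + 5*y)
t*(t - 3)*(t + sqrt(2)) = t^3 - 3*t^2 + sqrt(2)*t^2 - 3*sqrt(2)*t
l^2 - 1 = (l - 1)*(l + 1)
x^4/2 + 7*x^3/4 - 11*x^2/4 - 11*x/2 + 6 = (x/2 + 1)*(x - 3/2)*(x - 1)*(x + 4)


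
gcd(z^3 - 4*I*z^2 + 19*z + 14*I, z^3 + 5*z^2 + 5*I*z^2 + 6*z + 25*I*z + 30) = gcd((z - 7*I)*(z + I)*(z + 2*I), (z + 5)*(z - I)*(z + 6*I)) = 1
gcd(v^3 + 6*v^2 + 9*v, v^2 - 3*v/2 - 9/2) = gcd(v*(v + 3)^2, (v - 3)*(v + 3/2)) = 1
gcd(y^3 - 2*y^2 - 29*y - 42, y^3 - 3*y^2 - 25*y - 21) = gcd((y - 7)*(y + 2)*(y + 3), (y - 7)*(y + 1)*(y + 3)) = y^2 - 4*y - 21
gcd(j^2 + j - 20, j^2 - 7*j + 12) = j - 4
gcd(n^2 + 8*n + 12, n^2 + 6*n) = n + 6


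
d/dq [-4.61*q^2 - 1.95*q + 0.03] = -9.22*q - 1.95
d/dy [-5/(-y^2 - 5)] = -10*y/(y^2 + 5)^2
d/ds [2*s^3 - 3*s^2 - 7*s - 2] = 6*s^2 - 6*s - 7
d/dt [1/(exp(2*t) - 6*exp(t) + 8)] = 2*(3 - exp(t))*exp(t)/(exp(2*t) - 6*exp(t) + 8)^2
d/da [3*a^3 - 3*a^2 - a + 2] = 9*a^2 - 6*a - 1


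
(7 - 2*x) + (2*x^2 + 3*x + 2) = 2*x^2 + x + 9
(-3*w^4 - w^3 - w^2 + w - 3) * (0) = 0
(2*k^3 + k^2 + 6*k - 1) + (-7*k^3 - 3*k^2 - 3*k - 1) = -5*k^3 - 2*k^2 + 3*k - 2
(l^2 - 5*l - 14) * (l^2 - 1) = l^4 - 5*l^3 - 15*l^2 + 5*l + 14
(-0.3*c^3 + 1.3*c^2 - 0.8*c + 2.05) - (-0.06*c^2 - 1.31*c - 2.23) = -0.3*c^3 + 1.36*c^2 + 0.51*c + 4.28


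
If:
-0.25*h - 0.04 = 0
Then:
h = -0.16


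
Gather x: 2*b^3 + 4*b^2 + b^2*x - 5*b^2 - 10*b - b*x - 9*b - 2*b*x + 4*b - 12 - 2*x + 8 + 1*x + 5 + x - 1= 2*b^3 - b^2 - 15*b + x*(b^2 - 3*b)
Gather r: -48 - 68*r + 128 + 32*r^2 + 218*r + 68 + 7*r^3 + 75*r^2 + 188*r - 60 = 7*r^3 + 107*r^2 + 338*r + 88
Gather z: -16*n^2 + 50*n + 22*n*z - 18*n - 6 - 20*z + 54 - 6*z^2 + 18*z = -16*n^2 + 32*n - 6*z^2 + z*(22*n - 2) + 48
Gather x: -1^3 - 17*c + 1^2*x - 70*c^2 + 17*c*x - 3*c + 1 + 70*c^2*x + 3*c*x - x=-70*c^2 - 20*c + x*(70*c^2 + 20*c)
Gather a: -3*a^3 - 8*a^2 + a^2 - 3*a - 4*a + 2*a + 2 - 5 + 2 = -3*a^3 - 7*a^2 - 5*a - 1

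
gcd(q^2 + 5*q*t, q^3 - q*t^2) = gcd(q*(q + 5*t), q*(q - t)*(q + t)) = q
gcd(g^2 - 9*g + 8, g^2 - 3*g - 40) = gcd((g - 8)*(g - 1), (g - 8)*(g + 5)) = g - 8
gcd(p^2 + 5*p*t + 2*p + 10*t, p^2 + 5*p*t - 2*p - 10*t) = p + 5*t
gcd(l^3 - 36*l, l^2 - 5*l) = l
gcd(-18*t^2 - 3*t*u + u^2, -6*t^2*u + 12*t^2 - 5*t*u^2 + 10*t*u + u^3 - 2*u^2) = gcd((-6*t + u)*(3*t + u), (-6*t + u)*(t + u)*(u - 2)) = 6*t - u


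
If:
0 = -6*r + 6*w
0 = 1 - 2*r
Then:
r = 1/2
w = 1/2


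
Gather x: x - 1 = x - 1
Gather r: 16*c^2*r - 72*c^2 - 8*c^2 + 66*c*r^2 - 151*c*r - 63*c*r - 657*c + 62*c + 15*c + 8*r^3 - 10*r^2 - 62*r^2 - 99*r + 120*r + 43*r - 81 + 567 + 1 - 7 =-80*c^2 - 580*c + 8*r^3 + r^2*(66*c - 72) + r*(16*c^2 - 214*c + 64) + 480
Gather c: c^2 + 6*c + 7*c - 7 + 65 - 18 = c^2 + 13*c + 40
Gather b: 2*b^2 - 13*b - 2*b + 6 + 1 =2*b^2 - 15*b + 7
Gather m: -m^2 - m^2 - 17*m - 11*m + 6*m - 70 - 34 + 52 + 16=-2*m^2 - 22*m - 36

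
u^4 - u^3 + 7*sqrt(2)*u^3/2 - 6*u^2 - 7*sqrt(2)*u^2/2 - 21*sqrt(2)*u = u*(u - 3)*(u + 2)*(u + 7*sqrt(2)/2)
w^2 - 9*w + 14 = (w - 7)*(w - 2)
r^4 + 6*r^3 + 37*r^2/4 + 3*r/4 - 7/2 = (r - 1/2)*(r + 1)*(r + 2)*(r + 7/2)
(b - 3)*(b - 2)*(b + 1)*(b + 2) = b^4 - 2*b^3 - 7*b^2 + 8*b + 12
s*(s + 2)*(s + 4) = s^3 + 6*s^2 + 8*s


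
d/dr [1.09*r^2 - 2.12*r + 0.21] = 2.18*r - 2.12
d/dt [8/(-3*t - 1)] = 24/(3*t + 1)^2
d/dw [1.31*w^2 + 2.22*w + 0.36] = 2.62*w + 2.22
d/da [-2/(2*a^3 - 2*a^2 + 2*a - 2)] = (3*a^2 - 2*a + 1)/(a^3 - a^2 + a - 1)^2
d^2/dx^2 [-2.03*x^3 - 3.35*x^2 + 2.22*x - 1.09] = -12.18*x - 6.7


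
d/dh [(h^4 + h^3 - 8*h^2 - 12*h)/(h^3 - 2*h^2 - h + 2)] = (h^6 - 4*h^5 + 3*h^4 + 30*h^3 - 10*h^2 - 32*h - 24)/(h^6 - 4*h^5 + 2*h^4 + 8*h^3 - 7*h^2 - 4*h + 4)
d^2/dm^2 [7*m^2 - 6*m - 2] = 14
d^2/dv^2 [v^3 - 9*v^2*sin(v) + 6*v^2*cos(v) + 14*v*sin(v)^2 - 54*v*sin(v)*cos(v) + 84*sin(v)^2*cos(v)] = 9*v^2*sin(v) - 6*v^2*cos(v) - 24*v*sin(v) + 108*v*sin(2*v) - 36*v*cos(v) + 28*v*cos(2*v) + 6*v - 18*sin(v) + 28*sin(2*v) - 9*cos(v) - 108*cos(2*v) + 189*cos(3*v)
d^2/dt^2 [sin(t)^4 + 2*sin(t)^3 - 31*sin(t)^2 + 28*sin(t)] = -16*sin(t)^4 - 18*sin(t)^3 + 136*sin(t)^2 - 16*sin(t) - 62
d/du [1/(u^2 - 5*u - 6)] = (5 - 2*u)/(-u^2 + 5*u + 6)^2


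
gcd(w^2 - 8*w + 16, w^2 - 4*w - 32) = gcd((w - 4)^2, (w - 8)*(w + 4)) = 1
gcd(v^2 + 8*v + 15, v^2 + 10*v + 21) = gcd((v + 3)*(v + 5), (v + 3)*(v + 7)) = v + 3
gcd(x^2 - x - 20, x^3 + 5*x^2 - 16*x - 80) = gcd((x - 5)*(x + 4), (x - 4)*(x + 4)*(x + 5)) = x + 4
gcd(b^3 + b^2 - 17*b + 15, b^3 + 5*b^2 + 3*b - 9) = b - 1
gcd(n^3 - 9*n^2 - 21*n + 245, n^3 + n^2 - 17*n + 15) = n + 5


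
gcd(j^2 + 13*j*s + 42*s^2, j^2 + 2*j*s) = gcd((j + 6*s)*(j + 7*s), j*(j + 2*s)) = 1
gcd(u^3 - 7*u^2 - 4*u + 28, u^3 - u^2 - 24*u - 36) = u + 2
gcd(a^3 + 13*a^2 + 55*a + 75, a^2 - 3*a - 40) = a + 5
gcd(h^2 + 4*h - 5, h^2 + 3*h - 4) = h - 1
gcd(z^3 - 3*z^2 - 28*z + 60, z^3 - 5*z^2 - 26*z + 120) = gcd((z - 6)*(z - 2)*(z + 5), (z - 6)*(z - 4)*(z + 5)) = z^2 - z - 30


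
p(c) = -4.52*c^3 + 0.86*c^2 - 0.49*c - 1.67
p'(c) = -13.56*c^2 + 1.72*c - 0.49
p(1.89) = -30.04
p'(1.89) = -45.68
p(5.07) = -571.11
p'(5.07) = -340.33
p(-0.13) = -1.58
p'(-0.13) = -0.94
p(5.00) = -547.62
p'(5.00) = -330.89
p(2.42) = -61.88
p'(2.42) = -75.74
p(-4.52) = 435.52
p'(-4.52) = -285.30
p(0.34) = -1.91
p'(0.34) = -1.47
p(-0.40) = -1.05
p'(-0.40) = -3.35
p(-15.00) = 15454.18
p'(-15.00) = -3077.29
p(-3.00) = 129.58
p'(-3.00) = -127.69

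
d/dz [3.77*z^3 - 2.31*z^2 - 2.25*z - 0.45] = 11.31*z^2 - 4.62*z - 2.25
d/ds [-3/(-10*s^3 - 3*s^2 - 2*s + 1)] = 6*(-15*s^2 - 3*s - 1)/(10*s^3 + 3*s^2 + 2*s - 1)^2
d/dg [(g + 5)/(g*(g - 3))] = (-g^2 - 10*g + 15)/(g^2*(g^2 - 6*g + 9))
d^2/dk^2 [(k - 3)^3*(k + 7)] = 12*(k - 3)*(k + 2)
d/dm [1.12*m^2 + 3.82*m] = 2.24*m + 3.82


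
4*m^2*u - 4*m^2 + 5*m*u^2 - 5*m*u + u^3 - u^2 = (m + u)*(4*m + u)*(u - 1)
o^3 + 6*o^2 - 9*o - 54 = (o - 3)*(o + 3)*(o + 6)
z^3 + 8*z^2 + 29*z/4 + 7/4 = (z + 1/2)^2*(z + 7)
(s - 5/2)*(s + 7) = s^2 + 9*s/2 - 35/2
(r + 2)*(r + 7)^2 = r^3 + 16*r^2 + 77*r + 98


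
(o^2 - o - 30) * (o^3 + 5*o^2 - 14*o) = o^5 + 4*o^4 - 49*o^3 - 136*o^2 + 420*o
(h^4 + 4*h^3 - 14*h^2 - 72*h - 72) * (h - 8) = h^5 - 4*h^4 - 46*h^3 + 40*h^2 + 504*h + 576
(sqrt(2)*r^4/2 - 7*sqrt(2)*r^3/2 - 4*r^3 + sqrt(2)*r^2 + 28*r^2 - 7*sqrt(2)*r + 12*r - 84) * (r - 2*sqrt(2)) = sqrt(2)*r^5/2 - 6*r^4 - 7*sqrt(2)*r^4/2 + 9*sqrt(2)*r^3 + 42*r^3 - 63*sqrt(2)*r^2 + 8*r^2 - 56*r - 24*sqrt(2)*r + 168*sqrt(2)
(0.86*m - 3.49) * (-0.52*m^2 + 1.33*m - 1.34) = -0.4472*m^3 + 2.9586*m^2 - 5.7941*m + 4.6766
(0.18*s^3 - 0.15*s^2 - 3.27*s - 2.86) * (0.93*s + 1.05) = 0.1674*s^4 + 0.0495*s^3 - 3.1986*s^2 - 6.0933*s - 3.003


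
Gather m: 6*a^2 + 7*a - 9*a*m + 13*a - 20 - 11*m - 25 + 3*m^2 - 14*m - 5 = 6*a^2 + 20*a + 3*m^2 + m*(-9*a - 25) - 50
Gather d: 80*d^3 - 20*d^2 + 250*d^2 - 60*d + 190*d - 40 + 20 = 80*d^3 + 230*d^2 + 130*d - 20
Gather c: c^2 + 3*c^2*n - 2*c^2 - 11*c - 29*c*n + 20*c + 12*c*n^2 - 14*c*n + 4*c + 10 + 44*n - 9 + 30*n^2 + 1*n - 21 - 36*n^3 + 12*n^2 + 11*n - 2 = c^2*(3*n - 1) + c*(12*n^2 - 43*n + 13) - 36*n^3 + 42*n^2 + 56*n - 22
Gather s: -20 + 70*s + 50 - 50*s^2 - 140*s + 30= -50*s^2 - 70*s + 60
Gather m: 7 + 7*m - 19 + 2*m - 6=9*m - 18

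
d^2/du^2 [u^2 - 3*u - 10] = 2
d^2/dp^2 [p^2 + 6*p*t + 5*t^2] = 2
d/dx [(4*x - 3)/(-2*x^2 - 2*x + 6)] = (-4*x^2 - 4*x + (2*x + 1)*(4*x - 3) + 12)/(2*(x^2 + x - 3)^2)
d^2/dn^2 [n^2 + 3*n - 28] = 2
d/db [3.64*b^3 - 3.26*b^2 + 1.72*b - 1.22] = 10.92*b^2 - 6.52*b + 1.72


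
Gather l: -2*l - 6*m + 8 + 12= -2*l - 6*m + 20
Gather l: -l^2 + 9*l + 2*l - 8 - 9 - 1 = -l^2 + 11*l - 18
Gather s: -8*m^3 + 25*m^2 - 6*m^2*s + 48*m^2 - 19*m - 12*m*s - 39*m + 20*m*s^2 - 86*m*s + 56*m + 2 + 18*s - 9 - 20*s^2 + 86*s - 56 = -8*m^3 + 73*m^2 - 2*m + s^2*(20*m - 20) + s*(-6*m^2 - 98*m + 104) - 63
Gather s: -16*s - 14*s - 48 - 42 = -30*s - 90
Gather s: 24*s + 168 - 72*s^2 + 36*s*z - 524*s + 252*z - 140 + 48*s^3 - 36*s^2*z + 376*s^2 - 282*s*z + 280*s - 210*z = 48*s^3 + s^2*(304 - 36*z) + s*(-246*z - 220) + 42*z + 28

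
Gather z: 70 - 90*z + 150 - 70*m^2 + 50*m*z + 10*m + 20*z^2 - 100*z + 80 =-70*m^2 + 10*m + 20*z^2 + z*(50*m - 190) + 300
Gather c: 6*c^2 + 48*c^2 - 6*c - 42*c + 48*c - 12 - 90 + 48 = 54*c^2 - 54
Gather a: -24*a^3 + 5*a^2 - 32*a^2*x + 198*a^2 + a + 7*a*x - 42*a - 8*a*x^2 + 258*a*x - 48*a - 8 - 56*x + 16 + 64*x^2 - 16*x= -24*a^3 + a^2*(203 - 32*x) + a*(-8*x^2 + 265*x - 89) + 64*x^2 - 72*x + 8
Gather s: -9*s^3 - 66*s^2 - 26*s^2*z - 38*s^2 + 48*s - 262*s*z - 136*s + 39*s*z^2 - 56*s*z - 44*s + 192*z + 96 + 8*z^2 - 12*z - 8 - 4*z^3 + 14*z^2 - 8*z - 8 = -9*s^3 + s^2*(-26*z - 104) + s*(39*z^2 - 318*z - 132) - 4*z^3 + 22*z^2 + 172*z + 80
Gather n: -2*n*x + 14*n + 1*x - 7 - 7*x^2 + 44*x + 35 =n*(14 - 2*x) - 7*x^2 + 45*x + 28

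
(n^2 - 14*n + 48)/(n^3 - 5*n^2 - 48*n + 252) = (n - 8)/(n^2 + n - 42)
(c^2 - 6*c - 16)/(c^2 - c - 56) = (c + 2)/(c + 7)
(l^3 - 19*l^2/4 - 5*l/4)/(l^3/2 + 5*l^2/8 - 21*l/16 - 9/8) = 4*l*(4*l^2 - 19*l - 5)/(8*l^3 + 10*l^2 - 21*l - 18)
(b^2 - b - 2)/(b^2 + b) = (b - 2)/b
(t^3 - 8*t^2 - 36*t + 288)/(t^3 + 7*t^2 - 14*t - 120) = (t^2 - 14*t + 48)/(t^2 + t - 20)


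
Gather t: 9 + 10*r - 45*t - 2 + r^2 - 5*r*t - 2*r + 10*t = r^2 + 8*r + t*(-5*r - 35) + 7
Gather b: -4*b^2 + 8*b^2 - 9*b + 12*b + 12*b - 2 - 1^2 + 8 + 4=4*b^2 + 15*b + 9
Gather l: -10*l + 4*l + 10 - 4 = 6 - 6*l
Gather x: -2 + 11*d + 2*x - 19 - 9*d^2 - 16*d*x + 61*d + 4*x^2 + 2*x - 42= -9*d^2 + 72*d + 4*x^2 + x*(4 - 16*d) - 63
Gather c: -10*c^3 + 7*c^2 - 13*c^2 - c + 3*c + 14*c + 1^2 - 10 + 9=-10*c^3 - 6*c^2 + 16*c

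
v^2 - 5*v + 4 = (v - 4)*(v - 1)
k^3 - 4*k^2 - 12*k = k*(k - 6)*(k + 2)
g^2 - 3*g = g*(g - 3)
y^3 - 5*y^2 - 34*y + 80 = (y - 8)*(y - 2)*(y + 5)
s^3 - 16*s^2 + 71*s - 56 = (s - 8)*(s - 7)*(s - 1)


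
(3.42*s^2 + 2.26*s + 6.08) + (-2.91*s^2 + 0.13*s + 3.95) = 0.51*s^2 + 2.39*s + 10.03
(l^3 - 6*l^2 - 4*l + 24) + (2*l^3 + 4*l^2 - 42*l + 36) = 3*l^3 - 2*l^2 - 46*l + 60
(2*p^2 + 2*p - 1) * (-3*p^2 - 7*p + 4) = -6*p^4 - 20*p^3 - 3*p^2 + 15*p - 4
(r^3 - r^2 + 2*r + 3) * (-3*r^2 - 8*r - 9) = -3*r^5 - 5*r^4 - 7*r^3 - 16*r^2 - 42*r - 27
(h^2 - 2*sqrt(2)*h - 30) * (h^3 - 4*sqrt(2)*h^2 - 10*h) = h^5 - 6*sqrt(2)*h^4 - 24*h^3 + 140*sqrt(2)*h^2 + 300*h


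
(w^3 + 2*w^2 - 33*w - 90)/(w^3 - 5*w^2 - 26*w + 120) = (w + 3)/(w - 4)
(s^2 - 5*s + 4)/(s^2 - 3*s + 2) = (s - 4)/(s - 2)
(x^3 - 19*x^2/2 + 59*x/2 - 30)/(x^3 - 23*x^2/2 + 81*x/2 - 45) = (x - 4)/(x - 6)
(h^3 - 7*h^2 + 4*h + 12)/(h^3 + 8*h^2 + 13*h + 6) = (h^2 - 8*h + 12)/(h^2 + 7*h + 6)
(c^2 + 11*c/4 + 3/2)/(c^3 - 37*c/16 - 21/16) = 4*(c + 2)/(4*c^2 - 3*c - 7)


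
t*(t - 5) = t^2 - 5*t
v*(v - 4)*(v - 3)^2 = v^4 - 10*v^3 + 33*v^2 - 36*v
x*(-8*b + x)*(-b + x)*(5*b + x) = 40*b^3*x - 37*b^2*x^2 - 4*b*x^3 + x^4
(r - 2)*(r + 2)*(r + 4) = r^3 + 4*r^2 - 4*r - 16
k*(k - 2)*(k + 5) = k^3 + 3*k^2 - 10*k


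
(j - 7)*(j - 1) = j^2 - 8*j + 7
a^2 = a^2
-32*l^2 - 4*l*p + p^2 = (-8*l + p)*(4*l + p)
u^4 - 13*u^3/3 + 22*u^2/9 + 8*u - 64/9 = (u - 8/3)*(u - 2)*(u - 1)*(u + 4/3)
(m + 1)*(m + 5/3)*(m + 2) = m^3 + 14*m^2/3 + 7*m + 10/3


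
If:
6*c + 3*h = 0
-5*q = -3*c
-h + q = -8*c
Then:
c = 0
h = 0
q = 0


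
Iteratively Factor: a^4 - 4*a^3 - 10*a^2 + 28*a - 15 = (a - 5)*(a^3 + a^2 - 5*a + 3) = (a - 5)*(a - 1)*(a^2 + 2*a - 3) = (a - 5)*(a - 1)^2*(a + 3)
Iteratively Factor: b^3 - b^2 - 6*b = (b + 2)*(b^2 - 3*b) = b*(b + 2)*(b - 3)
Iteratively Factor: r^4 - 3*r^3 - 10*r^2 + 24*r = (r - 2)*(r^3 - r^2 - 12*r) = r*(r - 2)*(r^2 - r - 12) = r*(r - 2)*(r + 3)*(r - 4)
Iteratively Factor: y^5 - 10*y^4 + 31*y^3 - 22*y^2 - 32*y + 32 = (y - 1)*(y^4 - 9*y^3 + 22*y^2 - 32) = (y - 4)*(y - 1)*(y^3 - 5*y^2 + 2*y + 8) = (y - 4)*(y - 2)*(y - 1)*(y^2 - 3*y - 4) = (y - 4)*(y - 2)*(y - 1)*(y + 1)*(y - 4)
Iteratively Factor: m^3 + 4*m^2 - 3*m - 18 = (m - 2)*(m^2 + 6*m + 9) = (m - 2)*(m + 3)*(m + 3)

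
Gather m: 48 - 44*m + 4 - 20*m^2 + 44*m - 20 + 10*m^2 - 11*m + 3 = -10*m^2 - 11*m + 35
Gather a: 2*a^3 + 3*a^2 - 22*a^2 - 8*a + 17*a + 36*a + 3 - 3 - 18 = 2*a^3 - 19*a^2 + 45*a - 18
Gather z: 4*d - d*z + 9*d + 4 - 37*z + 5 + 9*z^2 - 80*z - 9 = 13*d + 9*z^2 + z*(-d - 117)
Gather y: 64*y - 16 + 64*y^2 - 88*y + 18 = 64*y^2 - 24*y + 2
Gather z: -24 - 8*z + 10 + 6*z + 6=-2*z - 8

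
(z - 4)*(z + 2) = z^2 - 2*z - 8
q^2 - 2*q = q*(q - 2)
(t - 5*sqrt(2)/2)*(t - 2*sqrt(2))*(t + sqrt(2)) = t^3 - 7*sqrt(2)*t^2/2 + t + 10*sqrt(2)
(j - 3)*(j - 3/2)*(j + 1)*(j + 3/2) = j^4 - 2*j^3 - 21*j^2/4 + 9*j/2 + 27/4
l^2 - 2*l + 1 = (l - 1)^2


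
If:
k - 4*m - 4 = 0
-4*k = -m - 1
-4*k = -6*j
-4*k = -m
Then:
No Solution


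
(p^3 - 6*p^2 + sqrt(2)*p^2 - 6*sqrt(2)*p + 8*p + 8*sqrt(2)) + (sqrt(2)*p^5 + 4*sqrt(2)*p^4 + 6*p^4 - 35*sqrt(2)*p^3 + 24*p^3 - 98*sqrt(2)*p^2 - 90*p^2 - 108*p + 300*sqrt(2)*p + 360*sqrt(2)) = sqrt(2)*p^5 + 4*sqrt(2)*p^4 + 6*p^4 - 35*sqrt(2)*p^3 + 25*p^3 - 97*sqrt(2)*p^2 - 96*p^2 - 100*p + 294*sqrt(2)*p + 368*sqrt(2)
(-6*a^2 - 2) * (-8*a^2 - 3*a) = 48*a^4 + 18*a^3 + 16*a^2 + 6*a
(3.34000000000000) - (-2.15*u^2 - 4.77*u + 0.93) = 2.15*u^2 + 4.77*u + 2.41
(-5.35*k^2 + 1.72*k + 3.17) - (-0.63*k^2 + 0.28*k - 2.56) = -4.72*k^2 + 1.44*k + 5.73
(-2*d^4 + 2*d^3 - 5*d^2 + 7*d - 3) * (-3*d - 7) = 6*d^5 + 8*d^4 + d^3 + 14*d^2 - 40*d + 21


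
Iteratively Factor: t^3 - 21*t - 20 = (t - 5)*(t^2 + 5*t + 4) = (t - 5)*(t + 1)*(t + 4)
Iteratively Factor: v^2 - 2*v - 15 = (v - 5)*(v + 3)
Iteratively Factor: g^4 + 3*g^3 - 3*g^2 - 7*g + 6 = (g + 3)*(g^3 - 3*g + 2) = (g - 1)*(g + 3)*(g^2 + g - 2) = (g - 1)^2*(g + 3)*(g + 2)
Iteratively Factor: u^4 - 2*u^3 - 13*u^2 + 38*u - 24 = (u - 1)*(u^3 - u^2 - 14*u + 24) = (u - 2)*(u - 1)*(u^2 + u - 12) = (u - 3)*(u - 2)*(u - 1)*(u + 4)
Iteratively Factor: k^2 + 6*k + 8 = (k + 4)*(k + 2)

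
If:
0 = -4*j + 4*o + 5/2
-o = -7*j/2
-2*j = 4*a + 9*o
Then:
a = 67/32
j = -1/4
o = -7/8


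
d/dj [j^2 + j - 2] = 2*j + 1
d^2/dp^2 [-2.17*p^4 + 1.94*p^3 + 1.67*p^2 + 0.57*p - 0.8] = -26.04*p^2 + 11.64*p + 3.34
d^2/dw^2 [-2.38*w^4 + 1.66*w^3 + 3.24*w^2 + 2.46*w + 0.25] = -28.56*w^2 + 9.96*w + 6.48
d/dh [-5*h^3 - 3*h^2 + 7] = 3*h*(-5*h - 2)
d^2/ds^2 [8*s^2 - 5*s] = 16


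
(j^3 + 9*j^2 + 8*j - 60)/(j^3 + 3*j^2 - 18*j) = (j^2 + 3*j - 10)/(j*(j - 3))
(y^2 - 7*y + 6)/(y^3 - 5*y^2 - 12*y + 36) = (y - 1)/(y^2 + y - 6)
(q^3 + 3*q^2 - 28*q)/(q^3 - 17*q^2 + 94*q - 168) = q*(q + 7)/(q^2 - 13*q + 42)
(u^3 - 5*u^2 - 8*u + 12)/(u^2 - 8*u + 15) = (u^3 - 5*u^2 - 8*u + 12)/(u^2 - 8*u + 15)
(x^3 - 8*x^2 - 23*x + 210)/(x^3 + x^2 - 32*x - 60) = (x - 7)/(x + 2)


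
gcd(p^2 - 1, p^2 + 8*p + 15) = 1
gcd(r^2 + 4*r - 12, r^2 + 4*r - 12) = r^2 + 4*r - 12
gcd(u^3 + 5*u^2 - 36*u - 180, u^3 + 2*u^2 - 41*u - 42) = u - 6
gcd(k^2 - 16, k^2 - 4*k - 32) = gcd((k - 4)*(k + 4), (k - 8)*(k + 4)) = k + 4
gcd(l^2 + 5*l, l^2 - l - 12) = 1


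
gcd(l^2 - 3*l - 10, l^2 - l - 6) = l + 2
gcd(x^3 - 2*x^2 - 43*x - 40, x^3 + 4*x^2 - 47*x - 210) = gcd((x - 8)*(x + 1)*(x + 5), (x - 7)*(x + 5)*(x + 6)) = x + 5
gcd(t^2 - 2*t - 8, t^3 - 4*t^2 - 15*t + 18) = 1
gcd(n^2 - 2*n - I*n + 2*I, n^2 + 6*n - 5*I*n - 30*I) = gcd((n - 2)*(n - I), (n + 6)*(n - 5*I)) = 1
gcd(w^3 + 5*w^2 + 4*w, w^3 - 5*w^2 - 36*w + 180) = 1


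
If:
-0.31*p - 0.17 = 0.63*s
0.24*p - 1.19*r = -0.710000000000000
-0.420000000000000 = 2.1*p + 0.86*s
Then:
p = -0.11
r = 0.57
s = -0.21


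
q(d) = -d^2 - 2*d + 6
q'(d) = -2*d - 2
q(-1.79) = 6.38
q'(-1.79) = 1.58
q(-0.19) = 6.34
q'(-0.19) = -1.62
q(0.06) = 5.88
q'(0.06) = -2.12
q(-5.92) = -17.21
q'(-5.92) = 9.84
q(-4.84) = -7.75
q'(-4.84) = 7.68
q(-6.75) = -26.06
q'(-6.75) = 11.50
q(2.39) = -4.49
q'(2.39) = -6.78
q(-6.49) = -23.14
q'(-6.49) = 10.98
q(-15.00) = -189.00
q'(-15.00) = 28.00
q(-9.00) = -57.00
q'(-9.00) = 16.00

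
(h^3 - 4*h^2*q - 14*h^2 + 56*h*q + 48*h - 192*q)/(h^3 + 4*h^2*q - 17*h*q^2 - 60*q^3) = (h^2 - 14*h + 48)/(h^2 + 8*h*q + 15*q^2)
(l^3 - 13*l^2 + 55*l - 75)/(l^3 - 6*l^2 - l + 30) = (l - 5)/(l + 2)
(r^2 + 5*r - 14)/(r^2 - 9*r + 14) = (r + 7)/(r - 7)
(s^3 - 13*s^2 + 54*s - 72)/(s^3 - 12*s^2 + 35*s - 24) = (s^2 - 10*s + 24)/(s^2 - 9*s + 8)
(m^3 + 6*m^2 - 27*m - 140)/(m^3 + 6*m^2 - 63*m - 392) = (m^2 - m - 20)/(m^2 - m - 56)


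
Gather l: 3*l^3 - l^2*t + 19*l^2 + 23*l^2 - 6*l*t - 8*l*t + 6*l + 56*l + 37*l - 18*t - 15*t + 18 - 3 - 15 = 3*l^3 + l^2*(42 - t) + l*(99 - 14*t) - 33*t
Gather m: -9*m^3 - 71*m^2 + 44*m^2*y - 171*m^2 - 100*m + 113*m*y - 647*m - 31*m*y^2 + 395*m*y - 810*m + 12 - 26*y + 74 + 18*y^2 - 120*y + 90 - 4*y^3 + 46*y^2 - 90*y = -9*m^3 + m^2*(44*y - 242) + m*(-31*y^2 + 508*y - 1557) - 4*y^3 + 64*y^2 - 236*y + 176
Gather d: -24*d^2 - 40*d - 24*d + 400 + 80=-24*d^2 - 64*d + 480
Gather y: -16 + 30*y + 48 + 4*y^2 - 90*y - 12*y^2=-8*y^2 - 60*y + 32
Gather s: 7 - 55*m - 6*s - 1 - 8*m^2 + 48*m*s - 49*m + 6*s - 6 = -8*m^2 + 48*m*s - 104*m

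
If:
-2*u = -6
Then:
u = 3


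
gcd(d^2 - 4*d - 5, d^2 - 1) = d + 1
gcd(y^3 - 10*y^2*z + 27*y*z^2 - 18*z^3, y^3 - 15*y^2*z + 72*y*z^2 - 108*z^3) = y^2 - 9*y*z + 18*z^2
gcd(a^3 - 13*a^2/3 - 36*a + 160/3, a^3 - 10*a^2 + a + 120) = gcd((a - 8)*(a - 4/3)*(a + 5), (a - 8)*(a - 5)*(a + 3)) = a - 8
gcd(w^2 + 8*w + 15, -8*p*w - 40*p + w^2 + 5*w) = w + 5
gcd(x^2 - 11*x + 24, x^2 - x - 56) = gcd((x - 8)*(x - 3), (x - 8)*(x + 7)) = x - 8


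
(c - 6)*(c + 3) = c^2 - 3*c - 18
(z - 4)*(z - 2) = z^2 - 6*z + 8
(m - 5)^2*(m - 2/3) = m^3 - 32*m^2/3 + 95*m/3 - 50/3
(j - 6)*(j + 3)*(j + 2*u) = j^3 + 2*j^2*u - 3*j^2 - 6*j*u - 18*j - 36*u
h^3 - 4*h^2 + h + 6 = (h - 3)*(h - 2)*(h + 1)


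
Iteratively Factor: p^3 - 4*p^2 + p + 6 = (p - 2)*(p^2 - 2*p - 3) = (p - 3)*(p - 2)*(p + 1)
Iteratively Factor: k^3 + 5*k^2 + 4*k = (k)*(k^2 + 5*k + 4) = k*(k + 1)*(k + 4)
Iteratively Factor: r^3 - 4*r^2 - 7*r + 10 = (r - 1)*(r^2 - 3*r - 10) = (r - 5)*(r - 1)*(r + 2)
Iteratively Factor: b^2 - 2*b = (b - 2)*(b)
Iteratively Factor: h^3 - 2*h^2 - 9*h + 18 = (h - 3)*(h^2 + h - 6) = (h - 3)*(h - 2)*(h + 3)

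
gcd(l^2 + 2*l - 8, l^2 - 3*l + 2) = l - 2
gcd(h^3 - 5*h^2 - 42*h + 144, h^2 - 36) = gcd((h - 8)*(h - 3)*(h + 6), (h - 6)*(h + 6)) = h + 6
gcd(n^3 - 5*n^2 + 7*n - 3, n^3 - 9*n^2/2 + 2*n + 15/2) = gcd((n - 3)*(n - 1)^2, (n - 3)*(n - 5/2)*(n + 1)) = n - 3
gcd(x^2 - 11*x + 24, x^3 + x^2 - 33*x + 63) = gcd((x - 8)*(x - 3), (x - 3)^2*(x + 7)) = x - 3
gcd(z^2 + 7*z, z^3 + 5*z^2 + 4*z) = z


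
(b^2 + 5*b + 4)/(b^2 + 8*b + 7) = (b + 4)/(b + 7)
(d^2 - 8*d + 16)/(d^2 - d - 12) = (d - 4)/(d + 3)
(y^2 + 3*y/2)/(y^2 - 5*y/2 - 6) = y/(y - 4)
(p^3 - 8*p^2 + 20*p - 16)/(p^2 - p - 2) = (p^2 - 6*p + 8)/(p + 1)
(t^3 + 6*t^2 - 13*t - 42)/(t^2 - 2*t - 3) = (t^2 + 9*t + 14)/(t + 1)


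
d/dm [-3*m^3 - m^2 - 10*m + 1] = -9*m^2 - 2*m - 10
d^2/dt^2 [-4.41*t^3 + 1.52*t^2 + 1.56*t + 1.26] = 3.04 - 26.46*t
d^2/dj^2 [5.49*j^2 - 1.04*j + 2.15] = 10.9800000000000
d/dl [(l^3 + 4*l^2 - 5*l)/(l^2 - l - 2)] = (l^4 - 2*l^3 - 5*l^2 - 16*l + 10)/(l^4 - 2*l^3 - 3*l^2 + 4*l + 4)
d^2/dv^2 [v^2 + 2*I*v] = 2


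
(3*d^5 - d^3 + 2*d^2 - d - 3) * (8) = 24*d^5 - 8*d^3 + 16*d^2 - 8*d - 24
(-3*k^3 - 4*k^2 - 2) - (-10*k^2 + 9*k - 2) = -3*k^3 + 6*k^2 - 9*k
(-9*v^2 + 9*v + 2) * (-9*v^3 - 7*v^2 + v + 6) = 81*v^5 - 18*v^4 - 90*v^3 - 59*v^2 + 56*v + 12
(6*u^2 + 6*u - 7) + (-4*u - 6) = 6*u^2 + 2*u - 13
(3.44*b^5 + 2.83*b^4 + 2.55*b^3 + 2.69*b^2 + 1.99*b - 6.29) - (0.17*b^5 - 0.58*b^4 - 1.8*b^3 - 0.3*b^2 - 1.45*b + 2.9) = 3.27*b^5 + 3.41*b^4 + 4.35*b^3 + 2.99*b^2 + 3.44*b - 9.19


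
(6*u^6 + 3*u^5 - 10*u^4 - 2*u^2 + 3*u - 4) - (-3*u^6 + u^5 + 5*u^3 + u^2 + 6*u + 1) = 9*u^6 + 2*u^5 - 10*u^4 - 5*u^3 - 3*u^2 - 3*u - 5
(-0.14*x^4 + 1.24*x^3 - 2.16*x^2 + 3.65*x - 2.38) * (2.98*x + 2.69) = -0.4172*x^5 + 3.3186*x^4 - 3.1012*x^3 + 5.0666*x^2 + 2.7261*x - 6.4022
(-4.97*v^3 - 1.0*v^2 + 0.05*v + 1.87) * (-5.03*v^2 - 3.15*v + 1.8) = 24.9991*v^5 + 20.6855*v^4 - 6.0475*v^3 - 11.3636*v^2 - 5.8005*v + 3.366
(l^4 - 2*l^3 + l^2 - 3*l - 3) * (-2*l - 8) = -2*l^5 - 4*l^4 + 14*l^3 - 2*l^2 + 30*l + 24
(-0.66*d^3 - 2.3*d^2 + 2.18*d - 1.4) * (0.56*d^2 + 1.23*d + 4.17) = -0.3696*d^5 - 2.0998*d^4 - 4.3604*d^3 - 7.6936*d^2 + 7.3686*d - 5.838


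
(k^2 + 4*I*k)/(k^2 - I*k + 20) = k/(k - 5*I)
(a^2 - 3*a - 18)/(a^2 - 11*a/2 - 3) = 2*(a + 3)/(2*a + 1)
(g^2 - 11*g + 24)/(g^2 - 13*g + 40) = (g - 3)/(g - 5)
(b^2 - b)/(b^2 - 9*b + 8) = b/(b - 8)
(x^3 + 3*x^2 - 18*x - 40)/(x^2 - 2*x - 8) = x + 5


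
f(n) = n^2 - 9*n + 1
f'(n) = 2*n - 9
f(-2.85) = 34.77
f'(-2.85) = -14.70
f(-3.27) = 41.12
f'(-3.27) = -15.54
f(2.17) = -13.82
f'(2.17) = -4.66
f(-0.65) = 7.27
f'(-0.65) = -10.30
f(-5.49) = 80.55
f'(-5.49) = -19.98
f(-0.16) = 2.47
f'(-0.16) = -9.32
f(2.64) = -15.79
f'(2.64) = -3.72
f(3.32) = -17.86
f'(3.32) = -2.36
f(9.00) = 1.00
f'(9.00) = 9.00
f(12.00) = 37.00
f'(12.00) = 15.00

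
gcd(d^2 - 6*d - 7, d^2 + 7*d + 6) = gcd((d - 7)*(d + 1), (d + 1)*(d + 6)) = d + 1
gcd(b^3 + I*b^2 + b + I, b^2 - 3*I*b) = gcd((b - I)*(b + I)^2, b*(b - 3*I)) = 1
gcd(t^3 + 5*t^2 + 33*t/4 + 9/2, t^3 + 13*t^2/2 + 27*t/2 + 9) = t^2 + 7*t/2 + 3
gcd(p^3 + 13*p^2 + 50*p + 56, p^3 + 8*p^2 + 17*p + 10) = p + 2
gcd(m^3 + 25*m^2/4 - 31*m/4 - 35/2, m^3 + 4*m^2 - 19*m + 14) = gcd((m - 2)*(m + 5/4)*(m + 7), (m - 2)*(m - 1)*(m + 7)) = m^2 + 5*m - 14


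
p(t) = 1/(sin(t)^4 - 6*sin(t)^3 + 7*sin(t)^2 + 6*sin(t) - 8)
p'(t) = (-4*sin(t)^3*cos(t) + 18*sin(t)^2*cos(t) - 14*sin(t)*cos(t) - 6*cos(t))/(sin(t)^4 - 6*sin(t)^3 + 7*sin(t)^2 + 6*sin(t) - 8)^2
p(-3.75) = -0.30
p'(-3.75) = 0.67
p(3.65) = -0.12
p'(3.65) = -0.07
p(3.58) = -0.11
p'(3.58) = -0.04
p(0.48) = -0.23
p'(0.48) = -0.44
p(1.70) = -19.86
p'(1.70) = 309.07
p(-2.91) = -0.11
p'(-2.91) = 0.02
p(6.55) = -0.17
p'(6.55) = -0.23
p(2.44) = -0.38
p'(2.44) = 0.94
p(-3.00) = -0.12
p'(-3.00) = 0.05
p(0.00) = -0.12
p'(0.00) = -0.09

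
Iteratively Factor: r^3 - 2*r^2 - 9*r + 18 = (r - 2)*(r^2 - 9) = (r - 3)*(r - 2)*(r + 3)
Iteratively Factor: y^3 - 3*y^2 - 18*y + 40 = (y - 2)*(y^2 - y - 20) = (y - 5)*(y - 2)*(y + 4)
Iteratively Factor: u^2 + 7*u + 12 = (u + 4)*(u + 3)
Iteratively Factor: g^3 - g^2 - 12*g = (g - 4)*(g^2 + 3*g) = (g - 4)*(g + 3)*(g)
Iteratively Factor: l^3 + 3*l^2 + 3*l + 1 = (l + 1)*(l^2 + 2*l + 1) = (l + 1)^2*(l + 1)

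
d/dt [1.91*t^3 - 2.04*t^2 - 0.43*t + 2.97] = 5.73*t^2 - 4.08*t - 0.43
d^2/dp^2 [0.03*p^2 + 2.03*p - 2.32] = 0.0600000000000000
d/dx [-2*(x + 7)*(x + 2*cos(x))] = -2*x + 2*(x + 7)*(2*sin(x) - 1) - 4*cos(x)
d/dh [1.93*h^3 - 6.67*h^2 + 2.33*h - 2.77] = 5.79*h^2 - 13.34*h + 2.33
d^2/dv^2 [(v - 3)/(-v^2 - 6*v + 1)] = 2*(-4*(v - 3)*(v + 3)^2 + 3*(v + 1)*(v^2 + 6*v - 1))/(v^2 + 6*v - 1)^3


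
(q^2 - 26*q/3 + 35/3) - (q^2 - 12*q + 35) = 10*q/3 - 70/3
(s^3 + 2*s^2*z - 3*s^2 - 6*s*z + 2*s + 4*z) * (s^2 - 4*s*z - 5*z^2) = s^5 - 2*s^4*z - 3*s^4 - 13*s^3*z^2 + 6*s^3*z + 2*s^3 - 10*s^2*z^3 + 39*s^2*z^2 - 4*s^2*z + 30*s*z^3 - 26*s*z^2 - 20*z^3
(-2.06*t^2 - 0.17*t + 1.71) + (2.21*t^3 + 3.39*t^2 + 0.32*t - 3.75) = 2.21*t^3 + 1.33*t^2 + 0.15*t - 2.04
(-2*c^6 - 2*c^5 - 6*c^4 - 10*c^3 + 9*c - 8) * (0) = 0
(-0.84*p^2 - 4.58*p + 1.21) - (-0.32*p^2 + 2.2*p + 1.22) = -0.52*p^2 - 6.78*p - 0.01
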